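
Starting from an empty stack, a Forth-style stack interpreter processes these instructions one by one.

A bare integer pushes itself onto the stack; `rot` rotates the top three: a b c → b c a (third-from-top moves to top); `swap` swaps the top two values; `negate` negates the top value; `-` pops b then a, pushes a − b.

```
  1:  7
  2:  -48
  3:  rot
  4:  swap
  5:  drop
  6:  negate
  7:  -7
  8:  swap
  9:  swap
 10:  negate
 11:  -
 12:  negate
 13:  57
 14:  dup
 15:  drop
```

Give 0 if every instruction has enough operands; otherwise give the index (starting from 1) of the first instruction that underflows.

7    [7]
-48  [7, -48]
rot  — needs 3 operands, stack has 2 → underflow

3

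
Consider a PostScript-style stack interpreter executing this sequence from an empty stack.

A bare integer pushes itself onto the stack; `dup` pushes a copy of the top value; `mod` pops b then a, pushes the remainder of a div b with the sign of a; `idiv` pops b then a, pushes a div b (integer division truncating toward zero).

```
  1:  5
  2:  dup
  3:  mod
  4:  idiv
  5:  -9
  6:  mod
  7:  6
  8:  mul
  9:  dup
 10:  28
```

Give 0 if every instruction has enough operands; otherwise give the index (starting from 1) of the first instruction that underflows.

5   -> [5]
dup -> [5, 5]
mod -> [0]
idiv  — needs 2 operands, stack has 1 → underflow

4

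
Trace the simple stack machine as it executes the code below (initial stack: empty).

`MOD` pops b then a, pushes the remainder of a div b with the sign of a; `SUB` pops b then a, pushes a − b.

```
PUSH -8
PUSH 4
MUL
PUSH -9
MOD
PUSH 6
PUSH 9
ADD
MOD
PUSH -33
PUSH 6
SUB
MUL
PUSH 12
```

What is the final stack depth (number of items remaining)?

PUSH -8  : -8
PUSH 4   : -8 4
MUL      : -32
PUSH -9  : -32 -9
MOD      : -5
PUSH 6   : -5 6
PUSH 9   : -5 6 9
ADD      : -5 15
MOD      : -5
PUSH -33 : -5 -33
PUSH 6   : -5 -33 6
SUB      : -5 -39
MUL      : 195
PUSH 12  : 195 12

2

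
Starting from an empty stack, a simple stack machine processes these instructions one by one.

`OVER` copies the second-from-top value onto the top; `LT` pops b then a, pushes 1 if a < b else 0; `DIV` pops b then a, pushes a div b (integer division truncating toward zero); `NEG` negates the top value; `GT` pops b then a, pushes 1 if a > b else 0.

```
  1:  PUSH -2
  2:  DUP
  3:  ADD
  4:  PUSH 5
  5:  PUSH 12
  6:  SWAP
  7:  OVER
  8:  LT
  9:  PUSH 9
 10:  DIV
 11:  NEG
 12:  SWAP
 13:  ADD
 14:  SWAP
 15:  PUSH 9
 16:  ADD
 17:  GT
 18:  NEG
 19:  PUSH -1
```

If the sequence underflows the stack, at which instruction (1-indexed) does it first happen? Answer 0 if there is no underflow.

0

PUSH -2 : [-2]
DUP     : [-2, -2]
ADD     : [-4]
PUSH 5  : [-4, 5]
PUSH 12 : [-4, 5, 12]
SWAP    : [-4, 12, 5]
OVER    : [-4, 12, 5, 12]
LT      : [-4, 12, 1]
PUSH 9  : [-4, 12, 1, 9]
DIV     : [-4, 12, 0]
NEG     : [-4, 12, 0]
SWAP    : [-4, 0, 12]
ADD     : [-4, 12]
SWAP    : [12, -4]
PUSH 9  : [12, -4, 9]
ADD     : [12, 5]
GT      : [1]
NEG     : [-1]
PUSH -1 : [-1, -1]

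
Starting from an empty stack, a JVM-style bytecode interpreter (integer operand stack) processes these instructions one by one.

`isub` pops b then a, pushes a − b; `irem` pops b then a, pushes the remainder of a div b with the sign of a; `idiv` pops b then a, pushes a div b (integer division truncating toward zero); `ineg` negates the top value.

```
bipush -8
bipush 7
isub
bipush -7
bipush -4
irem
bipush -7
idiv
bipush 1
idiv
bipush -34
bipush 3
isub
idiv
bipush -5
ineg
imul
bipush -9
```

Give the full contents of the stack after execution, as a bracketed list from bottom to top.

[-15, 0, -9]

bipush -8   [-8]
bipush 7    [-8, 7]
isub        [-15]
bipush -7   [-15, -7]
bipush -4   [-15, -7, -4]
irem        [-15, -3]
bipush -7   [-15, -3, -7]
idiv        [-15, 0]
bipush 1    [-15, 0, 1]
idiv        [-15, 0]
bipush -34  [-15, 0, -34]
bipush 3    [-15, 0, -34, 3]
isub        [-15, 0, -37]
idiv        [-15, 0]
bipush -5   [-15, 0, -5]
ineg        [-15, 0, 5]
imul        [-15, 0]
bipush -9   [-15, 0, -9]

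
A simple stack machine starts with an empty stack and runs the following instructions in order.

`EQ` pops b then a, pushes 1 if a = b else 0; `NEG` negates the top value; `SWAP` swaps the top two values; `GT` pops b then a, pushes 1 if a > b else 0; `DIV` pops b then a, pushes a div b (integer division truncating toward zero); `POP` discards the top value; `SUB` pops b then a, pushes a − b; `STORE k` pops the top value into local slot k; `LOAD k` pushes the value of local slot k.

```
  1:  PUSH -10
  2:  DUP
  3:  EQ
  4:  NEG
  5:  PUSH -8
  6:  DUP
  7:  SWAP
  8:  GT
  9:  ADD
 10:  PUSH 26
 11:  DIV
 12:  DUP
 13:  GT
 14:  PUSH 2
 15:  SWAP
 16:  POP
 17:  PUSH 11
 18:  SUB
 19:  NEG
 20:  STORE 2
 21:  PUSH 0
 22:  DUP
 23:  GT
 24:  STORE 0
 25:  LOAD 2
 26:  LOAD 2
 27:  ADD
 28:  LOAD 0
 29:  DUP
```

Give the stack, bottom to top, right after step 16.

PUSH -10 : [-10]
DUP      : [-10, -10]
EQ       : [1]
NEG      : [-1]
PUSH -8  : [-1, -8]
DUP      : [-1, -8, -8]
SWAP     : [-1, -8, -8]
GT       : [-1, 0]
ADD      : [-1]
PUSH 26  : [-1, 26]
DIV      : [0]
DUP      : [0, 0]
GT       : [0]
PUSH 2   : [0, 2]
SWAP     : [2, 0]
POP      : [2]

[2]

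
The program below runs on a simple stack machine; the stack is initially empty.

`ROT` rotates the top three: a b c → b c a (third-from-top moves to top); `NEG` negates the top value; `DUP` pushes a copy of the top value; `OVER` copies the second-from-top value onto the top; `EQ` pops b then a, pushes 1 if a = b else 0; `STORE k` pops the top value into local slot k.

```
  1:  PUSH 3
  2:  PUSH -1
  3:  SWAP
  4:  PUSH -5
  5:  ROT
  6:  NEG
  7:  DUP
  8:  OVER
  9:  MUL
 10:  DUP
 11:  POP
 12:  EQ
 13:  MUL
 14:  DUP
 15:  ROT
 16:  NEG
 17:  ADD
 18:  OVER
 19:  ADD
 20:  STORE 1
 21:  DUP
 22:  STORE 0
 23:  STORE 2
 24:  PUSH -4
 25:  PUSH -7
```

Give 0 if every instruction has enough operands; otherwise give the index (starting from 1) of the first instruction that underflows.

0

PUSH 3  : [3]
PUSH -1 : [3, -1]
SWAP    : [-1, 3]
PUSH -5 : [-1, 3, -5]
ROT     : [3, -5, -1]
NEG     : [3, -5, 1]
DUP     : [3, -5, 1, 1]
OVER    : [3, -5, 1, 1, 1]
MUL     : [3, -5, 1, 1]
DUP     : [3, -5, 1, 1, 1]
POP     : [3, -5, 1, 1]
EQ      : [3, -5, 1]
MUL     : [3, -5]
DUP     : [3, -5, -5]
ROT     : [-5, -5, 3]
NEG     : [-5, -5, -3]
ADD     : [-5, -8]
OVER    : [-5, -8, -5]
ADD     : [-5, -13]
STORE 1 : [-5]
DUP     : [-5, -5]
STORE 0 : [-5]
STORE 2 : []
PUSH -4 : [-4]
PUSH -7 : [-4, -7]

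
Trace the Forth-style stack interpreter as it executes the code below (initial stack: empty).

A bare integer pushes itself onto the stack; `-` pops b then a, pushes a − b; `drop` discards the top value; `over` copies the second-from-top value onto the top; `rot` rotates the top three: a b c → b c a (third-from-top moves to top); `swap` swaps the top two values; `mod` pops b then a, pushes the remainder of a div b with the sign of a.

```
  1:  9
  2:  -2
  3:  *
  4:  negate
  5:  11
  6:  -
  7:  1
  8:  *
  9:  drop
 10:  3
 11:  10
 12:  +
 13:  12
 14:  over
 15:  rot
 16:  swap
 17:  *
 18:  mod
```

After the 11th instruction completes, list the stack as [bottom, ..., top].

9       9
-2      9 -2
*       -18
negate  18
11      18 11
-       7
1       7 1
*       7
drop    (empty)
3       3
10      3 10

[3, 10]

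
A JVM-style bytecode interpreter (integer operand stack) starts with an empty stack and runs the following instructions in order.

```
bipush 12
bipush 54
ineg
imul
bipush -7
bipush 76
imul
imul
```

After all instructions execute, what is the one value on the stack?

bipush 12 → 12
bipush 54 → 12 54
ineg      → 12 -54
imul      → -648
bipush -7 → -648 -7
bipush 76 → -648 -7 76
imul      → -648 -532
imul      → 344736

344736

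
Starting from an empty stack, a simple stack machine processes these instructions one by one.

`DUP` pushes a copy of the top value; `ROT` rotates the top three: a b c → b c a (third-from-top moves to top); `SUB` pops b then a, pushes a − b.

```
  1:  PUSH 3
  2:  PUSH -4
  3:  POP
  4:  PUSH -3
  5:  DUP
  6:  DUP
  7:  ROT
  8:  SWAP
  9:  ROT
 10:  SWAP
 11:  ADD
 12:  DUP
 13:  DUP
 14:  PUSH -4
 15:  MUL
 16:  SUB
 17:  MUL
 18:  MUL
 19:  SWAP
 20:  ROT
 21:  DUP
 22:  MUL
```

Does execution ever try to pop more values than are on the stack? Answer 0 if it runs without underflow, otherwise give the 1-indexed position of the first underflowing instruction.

PUSH 3   3
PUSH -4  3 -4
POP      3
PUSH -3  3 -3
DUP      3 -3 -3
DUP      3 -3 -3 -3
ROT      3 -3 -3 -3
SWAP     3 -3 -3 -3
ROT      3 -3 -3 -3
SWAP     3 -3 -3 -3
ADD      3 -3 -6
DUP      3 -3 -6 -6
DUP      3 -3 -6 -6 -6
PUSH -4  3 -3 -6 -6 -6 -4
MUL      3 -3 -6 -6 24
SUB      3 -3 -6 -30
MUL      3 -3 180
MUL      3 -540
SWAP     -540 3
ROT  — needs 3 operands, stack has 2 → underflow

20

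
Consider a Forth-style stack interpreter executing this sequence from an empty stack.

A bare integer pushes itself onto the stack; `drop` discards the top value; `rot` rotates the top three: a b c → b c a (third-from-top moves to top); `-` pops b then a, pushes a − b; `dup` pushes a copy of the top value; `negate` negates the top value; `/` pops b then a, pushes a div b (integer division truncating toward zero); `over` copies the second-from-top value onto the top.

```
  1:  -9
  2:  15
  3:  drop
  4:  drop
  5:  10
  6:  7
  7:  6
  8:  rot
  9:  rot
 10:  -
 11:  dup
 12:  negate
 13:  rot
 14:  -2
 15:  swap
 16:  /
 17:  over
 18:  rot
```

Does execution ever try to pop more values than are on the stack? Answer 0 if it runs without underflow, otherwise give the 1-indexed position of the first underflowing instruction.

-9     : [-9]
15     : [-9, 15]
drop   : [-9]
drop   : []
10     : [10]
7      : [10, 7]
6      : [10, 7, 6]
rot    : [7, 6, 10]
rot    : [6, 10, 7]
-      : [6, 3]
dup    : [6, 3, 3]
negate : [6, 3, -3]
rot    : [3, -3, 6]
-2     : [3, -3, 6, -2]
swap   : [3, -3, -2, 6]
/      : [3, -3, 0]
over   : [3, -3, 0, -3]
rot    : [3, 0, -3, -3]

0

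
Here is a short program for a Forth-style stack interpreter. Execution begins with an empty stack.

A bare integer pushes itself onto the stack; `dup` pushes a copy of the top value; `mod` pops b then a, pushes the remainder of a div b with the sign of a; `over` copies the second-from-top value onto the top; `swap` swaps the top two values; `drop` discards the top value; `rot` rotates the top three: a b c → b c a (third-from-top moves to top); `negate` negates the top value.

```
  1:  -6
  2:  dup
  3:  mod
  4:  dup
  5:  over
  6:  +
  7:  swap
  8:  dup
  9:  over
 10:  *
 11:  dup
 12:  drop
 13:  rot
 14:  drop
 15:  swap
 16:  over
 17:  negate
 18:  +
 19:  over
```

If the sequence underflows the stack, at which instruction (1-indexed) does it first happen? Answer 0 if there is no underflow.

0

-6     → -6
dup    → -6 -6
mod    → 0
dup    → 0 0
over   → 0 0 0
+      → 0 0
swap   → 0 0
dup    → 0 0 0
over   → 0 0 0 0
*      → 0 0 0
dup    → 0 0 0 0
drop   → 0 0 0
rot    → 0 0 0
drop   → 0 0
swap   → 0 0
over   → 0 0 0
negate → 0 0 0
+      → 0 0
over   → 0 0 0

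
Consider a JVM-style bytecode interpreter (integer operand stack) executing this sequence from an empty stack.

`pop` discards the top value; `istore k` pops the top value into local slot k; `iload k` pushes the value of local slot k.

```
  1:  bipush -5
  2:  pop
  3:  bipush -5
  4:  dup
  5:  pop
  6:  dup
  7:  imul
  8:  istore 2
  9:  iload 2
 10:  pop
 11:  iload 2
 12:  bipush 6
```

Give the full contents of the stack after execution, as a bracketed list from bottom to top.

[25, 6]

bipush -5 -> [-5]
pop       -> []
bipush -5 -> [-5]
dup       -> [-5, -5]
pop       -> [-5]
dup       -> [-5, -5]
imul      -> [25]
istore 2  -> []
iload 2   -> [25]
pop       -> []
iload 2   -> [25]
bipush 6  -> [25, 6]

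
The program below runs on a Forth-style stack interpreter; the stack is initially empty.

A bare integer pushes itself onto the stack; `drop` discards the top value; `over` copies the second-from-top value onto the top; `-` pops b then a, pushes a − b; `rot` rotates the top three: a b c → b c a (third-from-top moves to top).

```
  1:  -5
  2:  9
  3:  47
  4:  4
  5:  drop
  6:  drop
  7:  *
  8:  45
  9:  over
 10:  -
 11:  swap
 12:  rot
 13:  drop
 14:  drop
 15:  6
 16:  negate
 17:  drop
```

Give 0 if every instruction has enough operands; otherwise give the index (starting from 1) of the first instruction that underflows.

12

-5   : -5
9    : -5 9
47   : -5 9 47
4    : -5 9 47 4
drop : -5 9 47
drop : -5 9
*    : -45
45   : -45 45
over : -45 45 -45
-    : -45 90
swap : 90 -45
rot  — needs 3 operands, stack has 2 → underflow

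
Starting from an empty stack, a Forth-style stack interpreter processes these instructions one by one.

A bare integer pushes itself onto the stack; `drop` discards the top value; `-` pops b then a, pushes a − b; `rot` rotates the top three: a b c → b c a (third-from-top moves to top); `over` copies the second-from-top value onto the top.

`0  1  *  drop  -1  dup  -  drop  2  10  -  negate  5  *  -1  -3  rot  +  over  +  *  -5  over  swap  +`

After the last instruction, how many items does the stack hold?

2

0      : 0
1      : 0 1
*      : 0
drop   : (empty)
-1     : -1
dup    : -1 -1
-      : 0
drop   : (empty)
2      : 2
10     : 2 10
-      : -8
negate : 8
5      : 8 5
*      : 40
-1     : 40 -1
-3     : 40 -1 -3
rot    : -1 -3 40
+      : -1 37
over   : -1 37 -1
+      : -1 36
*      : -36
-5     : -36 -5
over   : -36 -5 -36
swap   : -36 -36 -5
+      : -36 -41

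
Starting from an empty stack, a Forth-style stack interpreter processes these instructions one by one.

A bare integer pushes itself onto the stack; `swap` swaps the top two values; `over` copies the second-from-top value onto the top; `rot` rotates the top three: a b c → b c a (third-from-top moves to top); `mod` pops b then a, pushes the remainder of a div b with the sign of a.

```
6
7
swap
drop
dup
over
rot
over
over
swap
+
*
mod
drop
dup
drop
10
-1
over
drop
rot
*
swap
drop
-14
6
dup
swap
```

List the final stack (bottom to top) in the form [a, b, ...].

6    : [6]
7    : [6, 7]
swap : [7, 6]
drop : [7]
dup  : [7, 7]
over : [7, 7, 7]
rot  : [7, 7, 7]
over : [7, 7, 7, 7]
over : [7, 7, 7, 7, 7]
swap : [7, 7, 7, 7, 7]
+    : [7, 7, 7, 14]
*    : [7, 7, 98]
mod  : [7, 7]
drop : [7]
dup  : [7, 7]
drop : [7]
10   : [7, 10]
-1   : [7, 10, -1]
over : [7, 10, -1, 10]
drop : [7, 10, -1]
rot  : [10, -1, 7]
*    : [10, -7]
swap : [-7, 10]
drop : [-7]
-14  : [-7, -14]
6    : [-7, -14, 6]
dup  : [-7, -14, 6, 6]
swap : [-7, -14, 6, 6]

[-7, -14, 6, 6]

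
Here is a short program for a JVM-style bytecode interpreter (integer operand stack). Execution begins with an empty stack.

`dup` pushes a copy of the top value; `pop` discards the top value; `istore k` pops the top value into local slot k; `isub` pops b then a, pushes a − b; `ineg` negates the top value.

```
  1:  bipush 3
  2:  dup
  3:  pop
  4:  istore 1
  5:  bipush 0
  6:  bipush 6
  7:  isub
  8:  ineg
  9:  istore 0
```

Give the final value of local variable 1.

3

bipush 3 : 3
dup      : 3 3
pop      : 3
istore 1 : (empty)
bipush 0 : 0
bipush 6 : 0 6
isub     : -6
ineg     : 6
istore 0 : (empty)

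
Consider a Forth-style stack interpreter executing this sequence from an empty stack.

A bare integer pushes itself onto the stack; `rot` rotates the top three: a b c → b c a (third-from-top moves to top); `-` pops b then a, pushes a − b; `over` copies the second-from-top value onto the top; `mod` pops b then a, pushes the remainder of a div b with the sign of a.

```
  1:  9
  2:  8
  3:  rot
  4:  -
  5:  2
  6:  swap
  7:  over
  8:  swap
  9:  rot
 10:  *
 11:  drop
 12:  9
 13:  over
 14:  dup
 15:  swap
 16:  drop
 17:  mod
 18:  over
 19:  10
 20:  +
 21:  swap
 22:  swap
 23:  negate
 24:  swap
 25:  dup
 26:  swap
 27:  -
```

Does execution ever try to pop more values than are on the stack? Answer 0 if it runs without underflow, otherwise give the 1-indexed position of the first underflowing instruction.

9  9
8  9 8
rot  — needs 3 operands, stack has 2 → underflow

3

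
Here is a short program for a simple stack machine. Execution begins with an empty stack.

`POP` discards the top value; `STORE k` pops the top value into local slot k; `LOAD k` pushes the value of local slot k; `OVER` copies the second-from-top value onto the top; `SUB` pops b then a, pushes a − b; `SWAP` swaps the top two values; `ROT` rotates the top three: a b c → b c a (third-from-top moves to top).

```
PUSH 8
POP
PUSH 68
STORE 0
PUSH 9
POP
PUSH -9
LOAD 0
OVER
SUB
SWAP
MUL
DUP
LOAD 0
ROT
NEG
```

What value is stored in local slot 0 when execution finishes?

68

PUSH 8  -> [8]
POP     -> []
PUSH 68 -> [68]
STORE 0 -> []
PUSH 9  -> [9]
POP     -> []
PUSH -9 -> [-9]
LOAD 0  -> [-9, 68]
OVER    -> [-9, 68, -9]
SUB     -> [-9, 77]
SWAP    -> [77, -9]
MUL     -> [-693]
DUP     -> [-693, -693]
LOAD 0  -> [-693, -693, 68]
ROT     -> [-693, 68, -693]
NEG     -> [-693, 68, 693]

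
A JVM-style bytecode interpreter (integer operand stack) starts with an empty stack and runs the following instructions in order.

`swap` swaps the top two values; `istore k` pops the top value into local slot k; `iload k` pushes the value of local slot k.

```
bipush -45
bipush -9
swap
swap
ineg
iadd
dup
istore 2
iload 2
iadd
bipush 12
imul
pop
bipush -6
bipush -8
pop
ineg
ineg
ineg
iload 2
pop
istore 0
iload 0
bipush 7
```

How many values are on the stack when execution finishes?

2

bipush -45  -45
bipush -9   -45 -9
swap        -9 -45
swap        -45 -9
ineg        -45 9
iadd        -36
dup         -36 -36
istore 2    -36
iload 2     -36 -36
iadd        -72
bipush 12   -72 12
imul        -864
pop         (empty)
bipush -6   -6
bipush -8   -6 -8
pop         -6
ineg        6
ineg        -6
ineg        6
iload 2     6 -36
pop         6
istore 0    (empty)
iload 0     6
bipush 7    6 7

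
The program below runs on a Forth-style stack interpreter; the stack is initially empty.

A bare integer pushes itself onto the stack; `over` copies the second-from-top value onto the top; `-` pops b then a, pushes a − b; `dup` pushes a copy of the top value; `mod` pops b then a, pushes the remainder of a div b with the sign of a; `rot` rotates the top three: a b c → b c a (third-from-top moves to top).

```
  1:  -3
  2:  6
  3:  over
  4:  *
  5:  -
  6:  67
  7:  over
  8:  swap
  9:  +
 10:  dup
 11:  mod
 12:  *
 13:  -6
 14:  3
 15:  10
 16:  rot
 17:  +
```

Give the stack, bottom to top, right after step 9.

-3   -> -3
6    -> -3 6
over -> -3 6 -3
*    -> -3 -18
-    -> 15
67   -> 15 67
over -> 15 67 15
swap -> 15 15 67
+    -> 15 82

[15, 82]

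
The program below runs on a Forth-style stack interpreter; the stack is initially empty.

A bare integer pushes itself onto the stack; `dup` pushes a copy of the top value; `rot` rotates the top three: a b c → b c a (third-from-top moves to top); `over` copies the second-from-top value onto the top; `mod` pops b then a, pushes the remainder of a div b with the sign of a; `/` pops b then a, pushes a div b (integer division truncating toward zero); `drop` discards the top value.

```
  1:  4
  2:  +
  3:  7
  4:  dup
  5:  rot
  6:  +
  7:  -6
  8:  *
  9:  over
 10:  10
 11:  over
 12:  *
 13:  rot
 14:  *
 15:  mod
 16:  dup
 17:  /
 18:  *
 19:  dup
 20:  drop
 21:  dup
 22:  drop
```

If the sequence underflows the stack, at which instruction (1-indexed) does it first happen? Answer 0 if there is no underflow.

4 -> 4
+  — needs 2 operands, stack has 1 → underflow

2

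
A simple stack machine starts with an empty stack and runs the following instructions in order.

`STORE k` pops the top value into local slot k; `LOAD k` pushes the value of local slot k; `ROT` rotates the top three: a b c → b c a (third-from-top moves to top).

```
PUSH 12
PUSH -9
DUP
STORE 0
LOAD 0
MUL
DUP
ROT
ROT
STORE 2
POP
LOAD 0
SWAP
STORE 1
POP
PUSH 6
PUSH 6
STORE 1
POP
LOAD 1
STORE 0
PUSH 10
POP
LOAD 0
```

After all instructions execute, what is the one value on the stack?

PUSH 12 : [12]
PUSH -9 : [12, -9]
DUP     : [12, -9, -9]
STORE 0 : [12, -9]
LOAD 0  : [12, -9, -9]
MUL     : [12, 81]
DUP     : [12, 81, 81]
ROT     : [81, 81, 12]
ROT     : [81, 12, 81]
STORE 2 : [81, 12]
POP     : [81]
LOAD 0  : [81, -9]
SWAP    : [-9, 81]
STORE 1 : [-9]
POP     : []
PUSH 6  : [6]
PUSH 6  : [6, 6]
STORE 1 : [6]
POP     : []
LOAD 1  : [6]
STORE 0 : []
PUSH 10 : [10]
POP     : []
LOAD 0  : [6]

6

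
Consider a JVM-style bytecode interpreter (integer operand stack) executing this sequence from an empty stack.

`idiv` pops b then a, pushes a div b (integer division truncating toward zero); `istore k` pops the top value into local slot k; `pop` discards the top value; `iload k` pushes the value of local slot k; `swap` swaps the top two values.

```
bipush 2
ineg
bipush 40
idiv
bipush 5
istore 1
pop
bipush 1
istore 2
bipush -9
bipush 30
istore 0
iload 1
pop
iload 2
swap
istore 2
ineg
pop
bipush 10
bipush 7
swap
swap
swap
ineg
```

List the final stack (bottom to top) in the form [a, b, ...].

[7, -10]

bipush 2   [2]
ineg       [-2]
bipush 40  [-2, 40]
idiv       [0]
bipush 5   [0, 5]
istore 1   [0]
pop        []
bipush 1   [1]
istore 2   []
bipush -9  [-9]
bipush 30  [-9, 30]
istore 0   [-9]
iload 1    [-9, 5]
pop        [-9]
iload 2    [-9, 1]
swap       [1, -9]
istore 2   [1]
ineg       [-1]
pop        []
bipush 10  [10]
bipush 7   [10, 7]
swap       [7, 10]
swap       [10, 7]
swap       [7, 10]
ineg       [7, -10]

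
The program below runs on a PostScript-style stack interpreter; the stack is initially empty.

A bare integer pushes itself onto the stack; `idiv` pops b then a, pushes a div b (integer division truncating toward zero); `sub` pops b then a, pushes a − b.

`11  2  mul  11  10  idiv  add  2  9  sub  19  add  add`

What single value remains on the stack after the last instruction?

35

11   -> [11]
2    -> [11, 2]
mul  -> [22]
11   -> [22, 11]
10   -> [22, 11, 10]
idiv -> [22, 1]
add  -> [23]
2    -> [23, 2]
9    -> [23, 2, 9]
sub  -> [23, -7]
19   -> [23, -7, 19]
add  -> [23, 12]
add  -> [35]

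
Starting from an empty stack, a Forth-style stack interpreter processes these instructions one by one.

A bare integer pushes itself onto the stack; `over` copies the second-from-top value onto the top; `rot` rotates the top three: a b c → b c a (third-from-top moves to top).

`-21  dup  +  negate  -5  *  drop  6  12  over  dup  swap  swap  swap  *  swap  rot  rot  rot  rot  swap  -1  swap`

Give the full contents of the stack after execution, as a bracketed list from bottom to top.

[36, 6, -1, 12]

-21     -21
dup     -21 -21
+       -42
negate  42
-5      42 -5
*       -210
drop    (empty)
6       6
12      6 12
over    6 12 6
dup     6 12 6 6
swap    6 12 6 6
swap    6 12 6 6
swap    6 12 6 6
*       6 12 36
swap    6 36 12
rot     36 12 6
rot     12 6 36
rot     6 36 12
rot     36 12 6
swap    36 6 12
-1      36 6 12 -1
swap    36 6 -1 12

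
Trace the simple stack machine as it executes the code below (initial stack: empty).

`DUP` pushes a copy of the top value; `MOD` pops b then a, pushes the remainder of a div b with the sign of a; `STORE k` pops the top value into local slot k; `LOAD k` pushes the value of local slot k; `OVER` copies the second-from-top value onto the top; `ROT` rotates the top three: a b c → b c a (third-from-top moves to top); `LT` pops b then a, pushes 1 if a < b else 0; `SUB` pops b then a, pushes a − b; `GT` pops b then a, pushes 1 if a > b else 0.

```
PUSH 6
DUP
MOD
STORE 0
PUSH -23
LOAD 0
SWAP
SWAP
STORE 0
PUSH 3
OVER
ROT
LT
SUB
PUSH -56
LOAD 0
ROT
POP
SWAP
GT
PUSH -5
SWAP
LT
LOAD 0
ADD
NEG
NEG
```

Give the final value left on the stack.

PUSH 6   -> 6
DUP      -> 6 6
MOD      -> 0
STORE 0  -> (empty)
PUSH -23 -> -23
LOAD 0   -> -23 0
SWAP     -> 0 -23
SWAP     -> -23 0
STORE 0  -> -23
PUSH 3   -> -23 3
OVER     -> -23 3 -23
ROT      -> 3 -23 -23
LT       -> 3 0
SUB      -> 3
PUSH -56 -> 3 -56
LOAD 0   -> 3 -56 0
ROT      -> -56 0 3
POP      -> -56 0
SWAP     -> 0 -56
GT       -> 1
PUSH -5  -> 1 -5
SWAP     -> -5 1
LT       -> 1
LOAD 0   -> 1 0
ADD      -> 1
NEG      -> -1
NEG      -> 1

1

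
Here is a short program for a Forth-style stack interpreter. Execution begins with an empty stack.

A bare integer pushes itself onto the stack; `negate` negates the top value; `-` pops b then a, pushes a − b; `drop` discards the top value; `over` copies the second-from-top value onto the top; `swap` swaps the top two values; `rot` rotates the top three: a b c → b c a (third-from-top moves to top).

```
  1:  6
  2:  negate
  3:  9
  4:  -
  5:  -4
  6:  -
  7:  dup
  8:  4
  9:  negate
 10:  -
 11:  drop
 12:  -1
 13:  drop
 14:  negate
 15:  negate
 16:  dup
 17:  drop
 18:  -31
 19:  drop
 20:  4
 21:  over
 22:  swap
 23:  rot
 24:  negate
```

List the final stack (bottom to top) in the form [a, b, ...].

[-11, 4, 11]

6       [6]
negate  [-6]
9       [-6, 9]
-       [-15]
-4      [-15, -4]
-       [-11]
dup     [-11, -11]
4       [-11, -11, 4]
negate  [-11, -11, -4]
-       [-11, -7]
drop    [-11]
-1      [-11, -1]
drop    [-11]
negate  [11]
negate  [-11]
dup     [-11, -11]
drop    [-11]
-31     [-11, -31]
drop    [-11]
4       [-11, 4]
over    [-11, 4, -11]
swap    [-11, -11, 4]
rot     [-11, 4, -11]
negate  [-11, 4, 11]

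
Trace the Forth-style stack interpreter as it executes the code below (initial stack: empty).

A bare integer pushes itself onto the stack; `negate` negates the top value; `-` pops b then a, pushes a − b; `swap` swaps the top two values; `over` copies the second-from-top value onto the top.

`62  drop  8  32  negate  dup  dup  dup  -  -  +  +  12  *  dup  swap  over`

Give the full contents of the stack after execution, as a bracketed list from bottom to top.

62     → [62]
drop   → []
8      → [8]
32     → [8, 32]
negate → [8, -32]
dup    → [8, -32, -32]
dup    → [8, -32, -32, -32]
dup    → [8, -32, -32, -32, -32]
-      → [8, -32, -32, 0]
-      → [8, -32, -32]
+      → [8, -64]
+      → [-56]
12     → [-56, 12]
*      → [-672]
dup    → [-672, -672]
swap   → [-672, -672]
over   → [-672, -672, -672]

[-672, -672, -672]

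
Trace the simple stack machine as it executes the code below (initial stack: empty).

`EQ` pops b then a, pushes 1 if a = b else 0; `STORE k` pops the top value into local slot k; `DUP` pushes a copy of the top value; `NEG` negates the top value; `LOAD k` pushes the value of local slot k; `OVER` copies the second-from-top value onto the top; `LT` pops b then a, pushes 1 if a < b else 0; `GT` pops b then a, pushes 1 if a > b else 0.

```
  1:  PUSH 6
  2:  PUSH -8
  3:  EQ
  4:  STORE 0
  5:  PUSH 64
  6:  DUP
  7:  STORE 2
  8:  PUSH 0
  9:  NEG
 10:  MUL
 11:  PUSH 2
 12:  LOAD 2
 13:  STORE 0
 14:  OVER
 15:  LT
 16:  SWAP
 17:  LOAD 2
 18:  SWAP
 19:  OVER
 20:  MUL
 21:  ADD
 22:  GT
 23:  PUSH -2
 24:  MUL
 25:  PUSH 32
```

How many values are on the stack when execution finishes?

PUSH 6  → [6]
PUSH -8 → [6, -8]
EQ      → [0]
STORE 0 → []
PUSH 64 → [64]
DUP     → [64, 64]
STORE 2 → [64]
PUSH 0  → [64, 0]
NEG     → [64, 0]
MUL     → [0]
PUSH 2  → [0, 2]
LOAD 2  → [0, 2, 64]
STORE 0 → [0, 2]
OVER    → [0, 2, 0]
LT      → [0, 0]
SWAP    → [0, 0]
LOAD 2  → [0, 0, 64]
SWAP    → [0, 64, 0]
OVER    → [0, 64, 0, 64]
MUL     → [0, 64, 0]
ADD     → [0, 64]
GT      → [0]
PUSH -2 → [0, -2]
MUL     → [0]
PUSH 32 → [0, 32]

2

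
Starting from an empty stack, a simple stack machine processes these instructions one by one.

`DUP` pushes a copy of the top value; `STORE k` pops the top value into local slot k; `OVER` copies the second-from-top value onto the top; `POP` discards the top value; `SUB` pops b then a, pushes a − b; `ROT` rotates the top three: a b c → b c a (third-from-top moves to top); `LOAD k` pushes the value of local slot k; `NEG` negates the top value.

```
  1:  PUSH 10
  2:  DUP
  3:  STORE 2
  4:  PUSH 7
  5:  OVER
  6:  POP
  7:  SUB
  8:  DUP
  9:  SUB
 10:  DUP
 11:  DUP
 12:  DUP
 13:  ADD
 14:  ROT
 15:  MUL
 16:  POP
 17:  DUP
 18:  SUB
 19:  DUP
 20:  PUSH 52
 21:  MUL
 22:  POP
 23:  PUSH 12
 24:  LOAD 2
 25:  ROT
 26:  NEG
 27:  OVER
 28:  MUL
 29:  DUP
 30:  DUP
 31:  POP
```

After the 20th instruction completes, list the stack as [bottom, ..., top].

[0, 0, 52]

PUSH 10 -> 10
DUP     -> 10 10
STORE 2 -> 10
PUSH 7  -> 10 7
OVER    -> 10 7 10
POP     -> 10 7
SUB     -> 3
DUP     -> 3 3
SUB     -> 0
DUP     -> 0 0
DUP     -> 0 0 0
DUP     -> 0 0 0 0
ADD     -> 0 0 0
ROT     -> 0 0 0
MUL     -> 0 0
POP     -> 0
DUP     -> 0 0
SUB     -> 0
DUP     -> 0 0
PUSH 52 -> 0 0 52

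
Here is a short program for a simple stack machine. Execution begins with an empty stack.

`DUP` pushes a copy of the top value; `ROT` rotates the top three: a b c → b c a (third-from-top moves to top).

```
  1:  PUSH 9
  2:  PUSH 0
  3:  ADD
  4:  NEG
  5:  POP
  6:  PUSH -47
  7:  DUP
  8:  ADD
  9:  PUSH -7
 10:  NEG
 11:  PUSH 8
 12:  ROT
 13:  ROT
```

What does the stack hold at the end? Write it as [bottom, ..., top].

[8, -94, 7]

PUSH 9   -> [9]
PUSH 0   -> [9, 0]
ADD      -> [9]
NEG      -> [-9]
POP      -> []
PUSH -47 -> [-47]
DUP      -> [-47, -47]
ADD      -> [-94]
PUSH -7  -> [-94, -7]
NEG      -> [-94, 7]
PUSH 8   -> [-94, 7, 8]
ROT      -> [7, 8, -94]
ROT      -> [8, -94, 7]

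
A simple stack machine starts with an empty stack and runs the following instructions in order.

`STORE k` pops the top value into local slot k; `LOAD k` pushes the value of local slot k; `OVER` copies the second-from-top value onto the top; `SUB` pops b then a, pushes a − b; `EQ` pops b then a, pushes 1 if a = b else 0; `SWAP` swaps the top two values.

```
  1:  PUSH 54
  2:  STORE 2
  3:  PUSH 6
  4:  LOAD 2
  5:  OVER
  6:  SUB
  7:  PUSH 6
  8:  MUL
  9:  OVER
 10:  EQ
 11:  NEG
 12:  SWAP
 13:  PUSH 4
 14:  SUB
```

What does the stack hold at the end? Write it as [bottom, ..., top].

[0, 2]

PUSH 54 → [54]
STORE 2 → []
PUSH 6  → [6]
LOAD 2  → [6, 54]
OVER    → [6, 54, 6]
SUB     → [6, 48]
PUSH 6  → [6, 48, 6]
MUL     → [6, 288]
OVER    → [6, 288, 6]
EQ      → [6, 0]
NEG     → [6, 0]
SWAP    → [0, 6]
PUSH 4  → [0, 6, 4]
SUB     → [0, 2]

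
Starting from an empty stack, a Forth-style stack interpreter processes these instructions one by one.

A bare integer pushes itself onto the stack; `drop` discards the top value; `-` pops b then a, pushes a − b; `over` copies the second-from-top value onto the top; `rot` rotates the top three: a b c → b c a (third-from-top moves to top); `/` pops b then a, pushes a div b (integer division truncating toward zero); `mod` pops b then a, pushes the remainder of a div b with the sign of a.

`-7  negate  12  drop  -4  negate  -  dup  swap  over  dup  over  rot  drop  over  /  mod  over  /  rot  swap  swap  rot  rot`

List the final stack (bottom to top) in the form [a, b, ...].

[3, 3, 0]

-7     -> [-7]
negate -> [7]
12     -> [7, 12]
drop   -> [7]
-4     -> [7, -4]
negate -> [7, 4]
-      -> [3]
dup    -> [3, 3]
swap   -> [3, 3]
over   -> [3, 3, 3]
dup    -> [3, 3, 3, 3]
over   -> [3, 3, 3, 3, 3]
rot    -> [3, 3, 3, 3, 3]
drop   -> [3, 3, 3, 3]
over   -> [3, 3, 3, 3, 3]
/      -> [3, 3, 3, 1]
mod    -> [3, 3, 0]
over   -> [3, 3, 0, 3]
/      -> [3, 3, 0]
rot    -> [3, 0, 3]
swap   -> [3, 3, 0]
swap   -> [3, 0, 3]
rot    -> [0, 3, 3]
rot    -> [3, 3, 0]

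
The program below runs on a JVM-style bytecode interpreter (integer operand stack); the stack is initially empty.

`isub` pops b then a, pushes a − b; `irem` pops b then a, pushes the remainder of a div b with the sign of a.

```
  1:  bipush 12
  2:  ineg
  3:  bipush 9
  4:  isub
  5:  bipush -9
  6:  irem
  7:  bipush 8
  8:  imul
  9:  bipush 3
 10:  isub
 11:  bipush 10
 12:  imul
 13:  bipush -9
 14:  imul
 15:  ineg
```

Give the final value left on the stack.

bipush 12  12
ineg       -12
bipush 9   -12 9
isub       -21
bipush -9  -21 -9
irem       -3
bipush 8   -3 8
imul       -24
bipush 3   -24 3
isub       -27
bipush 10  -27 10
imul       -270
bipush -9  -270 -9
imul       2430
ineg       -2430

-2430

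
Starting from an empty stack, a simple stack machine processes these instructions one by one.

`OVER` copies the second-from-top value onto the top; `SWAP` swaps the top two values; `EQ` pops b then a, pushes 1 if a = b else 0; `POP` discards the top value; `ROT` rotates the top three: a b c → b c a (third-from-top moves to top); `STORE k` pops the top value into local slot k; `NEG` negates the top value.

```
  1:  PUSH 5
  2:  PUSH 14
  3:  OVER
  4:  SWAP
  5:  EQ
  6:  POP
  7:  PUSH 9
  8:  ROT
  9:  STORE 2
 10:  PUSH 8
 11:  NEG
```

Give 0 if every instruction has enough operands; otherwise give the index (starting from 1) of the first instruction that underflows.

PUSH 5  : [5]
PUSH 14 : [5, 14]
OVER    : [5, 14, 5]
SWAP    : [5, 5, 14]
EQ      : [5, 0]
POP     : [5]
PUSH 9  : [5, 9]
ROT  — needs 3 operands, stack has 2 → underflow

8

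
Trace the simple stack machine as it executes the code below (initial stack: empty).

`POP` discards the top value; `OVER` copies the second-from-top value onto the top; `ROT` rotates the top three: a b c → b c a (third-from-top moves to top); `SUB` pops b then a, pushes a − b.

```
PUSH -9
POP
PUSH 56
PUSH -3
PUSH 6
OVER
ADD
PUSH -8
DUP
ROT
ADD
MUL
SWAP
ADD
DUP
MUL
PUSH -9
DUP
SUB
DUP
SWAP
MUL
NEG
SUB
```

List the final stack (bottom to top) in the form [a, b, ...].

[56, 1369]

PUSH -9 -> -9
POP     -> (empty)
PUSH 56 -> 56
PUSH -3 -> 56 -3
PUSH 6  -> 56 -3 6
OVER    -> 56 -3 6 -3
ADD     -> 56 -3 3
PUSH -8 -> 56 -3 3 -8
DUP     -> 56 -3 3 -8 -8
ROT     -> 56 -3 -8 -8 3
ADD     -> 56 -3 -8 -5
MUL     -> 56 -3 40
SWAP    -> 56 40 -3
ADD     -> 56 37
DUP     -> 56 37 37
MUL     -> 56 1369
PUSH -9 -> 56 1369 -9
DUP     -> 56 1369 -9 -9
SUB     -> 56 1369 0
DUP     -> 56 1369 0 0
SWAP    -> 56 1369 0 0
MUL     -> 56 1369 0
NEG     -> 56 1369 0
SUB     -> 56 1369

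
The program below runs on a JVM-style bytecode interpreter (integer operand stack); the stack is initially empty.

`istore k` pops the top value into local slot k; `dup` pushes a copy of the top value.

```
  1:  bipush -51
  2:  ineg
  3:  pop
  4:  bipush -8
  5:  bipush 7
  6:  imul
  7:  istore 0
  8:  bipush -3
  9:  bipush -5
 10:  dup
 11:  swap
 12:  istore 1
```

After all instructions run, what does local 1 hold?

-5

bipush -51 → -51
ineg       → 51
pop        → (empty)
bipush -8  → -8
bipush 7   → -8 7
imul       → -56
istore 0   → (empty)
bipush -3  → -3
bipush -5  → -3 -5
dup        → -3 -5 -5
swap       → -3 -5 -5
istore 1   → -3 -5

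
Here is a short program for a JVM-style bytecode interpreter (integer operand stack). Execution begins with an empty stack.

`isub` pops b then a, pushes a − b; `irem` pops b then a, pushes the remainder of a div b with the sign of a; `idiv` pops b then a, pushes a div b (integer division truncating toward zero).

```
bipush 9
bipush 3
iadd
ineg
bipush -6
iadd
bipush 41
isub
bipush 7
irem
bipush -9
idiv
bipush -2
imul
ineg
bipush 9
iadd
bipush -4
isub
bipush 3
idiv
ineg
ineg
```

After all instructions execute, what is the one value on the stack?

bipush 9   [9]
bipush 3   [9, 3]
iadd       [12]
ineg       [-12]
bipush -6  [-12, -6]
iadd       [-18]
bipush 41  [-18, 41]
isub       [-59]
bipush 7   [-59, 7]
irem       [-3]
bipush -9  [-3, -9]
idiv       [0]
bipush -2  [0, -2]
imul       [0]
ineg       [0]
bipush 9   [0, 9]
iadd       [9]
bipush -4  [9, -4]
isub       [13]
bipush 3   [13, 3]
idiv       [4]
ineg       [-4]
ineg       [4]

4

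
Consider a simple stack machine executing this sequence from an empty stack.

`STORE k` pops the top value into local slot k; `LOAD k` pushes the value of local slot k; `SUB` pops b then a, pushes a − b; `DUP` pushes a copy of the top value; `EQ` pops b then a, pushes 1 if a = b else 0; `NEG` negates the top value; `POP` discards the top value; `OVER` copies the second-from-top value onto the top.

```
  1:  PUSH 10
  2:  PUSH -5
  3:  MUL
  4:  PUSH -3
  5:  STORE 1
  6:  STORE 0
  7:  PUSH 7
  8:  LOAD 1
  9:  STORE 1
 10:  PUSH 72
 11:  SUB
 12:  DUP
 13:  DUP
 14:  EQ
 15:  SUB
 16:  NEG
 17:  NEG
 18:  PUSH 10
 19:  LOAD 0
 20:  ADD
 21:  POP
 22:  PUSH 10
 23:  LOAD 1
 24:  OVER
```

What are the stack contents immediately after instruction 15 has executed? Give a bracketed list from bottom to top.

PUSH 10 → 10
PUSH -5 → 10 -5
MUL     → -50
PUSH -3 → -50 -3
STORE 1 → -50
STORE 0 → (empty)
PUSH 7  → 7
LOAD 1  → 7 -3
STORE 1 → 7
PUSH 72 → 7 72
SUB     → -65
DUP     → -65 -65
DUP     → -65 -65 -65
EQ      → -65 1
SUB     → -66

[-66]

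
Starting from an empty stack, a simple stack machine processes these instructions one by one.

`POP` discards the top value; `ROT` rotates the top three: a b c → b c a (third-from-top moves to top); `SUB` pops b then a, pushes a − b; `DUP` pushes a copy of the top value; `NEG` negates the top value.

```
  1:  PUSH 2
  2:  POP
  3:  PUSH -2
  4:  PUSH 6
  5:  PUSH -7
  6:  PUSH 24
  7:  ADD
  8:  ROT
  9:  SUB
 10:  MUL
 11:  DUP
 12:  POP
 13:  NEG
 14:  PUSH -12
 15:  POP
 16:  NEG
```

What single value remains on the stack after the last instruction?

PUSH 2    2
POP       (empty)
PUSH -2   -2
PUSH 6    -2 6
PUSH -7   -2 6 -7
PUSH 24   -2 6 -7 24
ADD       -2 6 17
ROT       6 17 -2
SUB       6 19
MUL       114
DUP       114 114
POP       114
NEG       -114
PUSH -12  -114 -12
POP       -114
NEG       114

114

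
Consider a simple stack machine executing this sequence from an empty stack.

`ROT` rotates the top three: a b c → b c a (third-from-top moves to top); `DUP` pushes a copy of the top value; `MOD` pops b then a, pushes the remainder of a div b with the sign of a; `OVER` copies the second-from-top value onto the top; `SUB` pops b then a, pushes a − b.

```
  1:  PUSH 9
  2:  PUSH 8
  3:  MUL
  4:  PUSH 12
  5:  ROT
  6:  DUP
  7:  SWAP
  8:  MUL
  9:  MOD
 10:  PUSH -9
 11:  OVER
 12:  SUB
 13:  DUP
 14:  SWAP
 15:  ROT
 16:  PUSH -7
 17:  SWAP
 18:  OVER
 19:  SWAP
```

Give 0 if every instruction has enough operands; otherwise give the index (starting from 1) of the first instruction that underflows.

PUSH 9  → [9]
PUSH 8  → [9, 8]
MUL     → [72]
PUSH 12 → [72, 12]
ROT  — needs 3 operands, stack has 2 → underflow

5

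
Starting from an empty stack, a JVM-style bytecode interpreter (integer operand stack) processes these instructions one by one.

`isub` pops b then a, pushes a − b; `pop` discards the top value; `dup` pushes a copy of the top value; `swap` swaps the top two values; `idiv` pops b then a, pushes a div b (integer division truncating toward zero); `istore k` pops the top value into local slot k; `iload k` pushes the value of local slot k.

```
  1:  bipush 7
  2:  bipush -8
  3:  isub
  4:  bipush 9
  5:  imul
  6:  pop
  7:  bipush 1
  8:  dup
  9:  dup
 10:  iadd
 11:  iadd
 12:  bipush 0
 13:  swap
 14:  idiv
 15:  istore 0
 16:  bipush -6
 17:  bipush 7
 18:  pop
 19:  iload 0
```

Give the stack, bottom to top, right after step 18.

[-6]

bipush 7  : 7
bipush -8 : 7 -8
isub      : 15
bipush 9  : 15 9
imul      : 135
pop       : (empty)
bipush 1  : 1
dup       : 1 1
dup       : 1 1 1
iadd      : 1 2
iadd      : 3
bipush 0  : 3 0
swap      : 0 3
idiv      : 0
istore 0  : (empty)
bipush -6 : -6
bipush 7  : -6 7
pop       : -6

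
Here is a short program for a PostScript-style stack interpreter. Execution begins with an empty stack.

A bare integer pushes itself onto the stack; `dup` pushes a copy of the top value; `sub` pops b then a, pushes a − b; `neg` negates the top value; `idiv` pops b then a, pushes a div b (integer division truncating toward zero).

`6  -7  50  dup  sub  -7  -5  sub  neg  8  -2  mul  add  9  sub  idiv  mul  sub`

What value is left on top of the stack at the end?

6     [6]
-7    [6, -7]
50    [6, -7, 50]
dup   [6, -7, 50, 50]
sub   [6, -7, 0]
-7    [6, -7, 0, -7]
-5    [6, -7, 0, -7, -5]
sub   [6, -7, 0, -2]
neg   [6, -7, 0, 2]
8     [6, -7, 0, 2, 8]
-2    [6, -7, 0, 2, 8, -2]
mul   [6, -7, 0, 2, -16]
add   [6, -7, 0, -14]
9     [6, -7, 0, -14, 9]
sub   [6, -7, 0, -23]
idiv  [6, -7, 0]
mul   [6, 0]
sub   [6]

6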